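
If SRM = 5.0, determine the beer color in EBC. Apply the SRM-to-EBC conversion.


EBC = SRM · 1.97
EBC = 5.0 · 1.97

9.8500 EBC


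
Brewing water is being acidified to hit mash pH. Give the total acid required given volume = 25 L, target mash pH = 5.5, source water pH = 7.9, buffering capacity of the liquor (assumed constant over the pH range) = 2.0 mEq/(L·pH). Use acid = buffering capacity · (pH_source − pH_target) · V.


acid = 2.0 · (7.9 − 5.5) · 25

120.0000 mEq


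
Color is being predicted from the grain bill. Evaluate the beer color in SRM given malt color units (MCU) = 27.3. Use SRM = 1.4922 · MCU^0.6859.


SRM = 1.4922 · 27.3^0.6859

14.4175 SRM


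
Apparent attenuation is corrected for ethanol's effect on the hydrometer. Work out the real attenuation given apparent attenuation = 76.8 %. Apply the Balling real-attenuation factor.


RA = AA · 0.8192
RA = 76.8 · 0.8192

62.9146 %


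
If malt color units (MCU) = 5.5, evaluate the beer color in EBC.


SRM = 1.4922·MCU^0.6859;  EBC = SRM·1.97
SRM = 1.4922·5.5^0.6859 = 4.8044
EBC = 4.8044·1.97

9.4647 EBC


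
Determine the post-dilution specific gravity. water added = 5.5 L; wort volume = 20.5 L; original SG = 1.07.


SG_new = 1 + (SG_old − 1)·V_old/(V_old + V_water)
pts = (1.07 − 1)·1000·20.5/(20.5 + 5.5) = 55.1923
SG_new = 1 + 55.1923/1000

1.0552


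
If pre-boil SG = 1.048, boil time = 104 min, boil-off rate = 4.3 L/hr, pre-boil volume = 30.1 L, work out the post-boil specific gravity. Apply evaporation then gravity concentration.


V_post = V_pre − rate·(t/60);  SG_post = 1 + (SG_pre−1)·V_pre/V_post
V_post = 30.1 − 4.3·(104/60) = 22.6467
SG_post = 1 + (1.048 − 1)·30.1/22.6467

1.0638


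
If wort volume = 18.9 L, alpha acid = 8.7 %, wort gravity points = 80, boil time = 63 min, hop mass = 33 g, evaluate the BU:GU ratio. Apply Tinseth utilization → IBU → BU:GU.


U = 1.65·0.000125^(GP/1000)·(1−e^(−0.04t))/4.15;  IBU = (α/100)·m·U·1000/V;  BU:GU = IBU/GP
U = 1.65·0.000125^(80/1000)·(1−e^(−0.04·63))/4.15 = 0.1781
IBU = (8.7/100)·33·0.1781·1000/18.9 = 27.0602
BU:GU = 27.0602/80

0.3383


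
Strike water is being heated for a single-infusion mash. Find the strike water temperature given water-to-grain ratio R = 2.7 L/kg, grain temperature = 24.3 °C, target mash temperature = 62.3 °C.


T_strike = (0.41/R)·(T_mash − T_grain) + T_mash
T_strike = (0.41/2.7)·(62.3 − 24.3) + 62.3

68.0704 °C


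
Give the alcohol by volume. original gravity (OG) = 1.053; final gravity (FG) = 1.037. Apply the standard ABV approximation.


ABV = (OG − FG) · 131.25
ABV = (1.053 − 1.037) · 131.25

2.1000 % ABV


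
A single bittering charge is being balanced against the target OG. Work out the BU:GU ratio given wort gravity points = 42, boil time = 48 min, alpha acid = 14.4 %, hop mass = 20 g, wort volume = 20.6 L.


U = 1.65·0.000125^(GP/1000)·(1−e^(−0.04t))/4.15;  IBU = (α/100)·m·U·1000/V;  BU:GU = IBU/GP
U = 1.65·0.000125^(42/1000)·(1−e^(−0.04·48))/4.15 = 0.2326
IBU = (14.4/100)·20·0.2326·1000/20.6 = 32.5222
BU:GU = 32.5222/42

0.7743


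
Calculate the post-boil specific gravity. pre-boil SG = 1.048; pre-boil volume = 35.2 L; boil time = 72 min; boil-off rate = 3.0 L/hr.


V_post = V_pre − rate·(t/60);  SG_post = 1 + (SG_pre−1)·V_pre/V_post
V_post = 35.2 − 3.0·(72/60) = 31.6000
SG_post = 1 + (1.048 − 1)·35.2/31.6000

1.0535


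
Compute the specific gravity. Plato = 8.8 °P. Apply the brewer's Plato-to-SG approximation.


SG = 259/(259 − P)
SG = 259/(259 − 8.8)

1.0352


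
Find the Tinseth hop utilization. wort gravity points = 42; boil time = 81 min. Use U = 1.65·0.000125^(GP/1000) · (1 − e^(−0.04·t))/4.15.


bigness = 1.65·0.000125^(42/1000) = 1.1312
boil_factor = (1 − e^(−0.04·81))/4.15 = 0.2315
U = 1.1312 · 0.2315

0.2619


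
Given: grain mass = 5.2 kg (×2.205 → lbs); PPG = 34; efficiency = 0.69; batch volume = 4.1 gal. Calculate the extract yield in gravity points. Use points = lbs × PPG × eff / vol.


lbs = 5.2 × 2.205 = 11.4660
points = 11.4660 × 34 × 0.69 / 4.1

65.6079 points


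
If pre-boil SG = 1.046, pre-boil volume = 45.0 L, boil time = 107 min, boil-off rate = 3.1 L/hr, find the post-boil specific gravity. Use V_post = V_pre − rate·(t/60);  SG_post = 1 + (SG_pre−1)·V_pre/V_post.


V_post = 45.0 − 3.1·(107/60) = 39.4717
SG_post = 1 + (1.046 − 1)·45.0/39.4717

1.0524


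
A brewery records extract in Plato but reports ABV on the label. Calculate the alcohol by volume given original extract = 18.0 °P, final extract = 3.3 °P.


SG = 259/(259 − P);  ABV = (OG − FG)·131.25
OG = 259/(259 − 18.0) = 1.0747
FG = 259/(259 − 3.3) = 1.0129
ABV = (1.0747 − 1.0129)·131.25

8.1090 % ABV


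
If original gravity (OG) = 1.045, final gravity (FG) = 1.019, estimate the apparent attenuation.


AA = (OG − FG)/(OG − 1) · 100
AA = (1.045 − 1.019)/(1.045 − 1) · 100

57.7778 %


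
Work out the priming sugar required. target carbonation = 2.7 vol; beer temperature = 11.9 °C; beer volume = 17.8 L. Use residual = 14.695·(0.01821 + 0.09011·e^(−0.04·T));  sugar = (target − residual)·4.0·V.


residual = 14.695·(0.01821 + 0.09011·e^(−0.04·11.9)) = 1.0903
sugar = (2.7 − 1.0903)·4.0·17.8

114.6140 g


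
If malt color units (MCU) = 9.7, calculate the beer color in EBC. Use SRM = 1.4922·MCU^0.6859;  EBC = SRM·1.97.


SRM = 1.4922·9.7^0.6859 = 7.0901
EBC = 7.0901·1.97

13.9675 EBC


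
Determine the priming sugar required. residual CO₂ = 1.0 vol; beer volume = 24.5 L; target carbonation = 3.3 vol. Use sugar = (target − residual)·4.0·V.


sugar = (3.3 − 1.0)·4.0·24.5

225.4000 g


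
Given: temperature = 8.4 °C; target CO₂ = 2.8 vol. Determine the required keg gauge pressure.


psi = vols/(0.01821 + 0.09011·e^(−0.04·T)) − 14.695
psi = 2.8/(0.01821 + 0.09011·e^(−0.04·8.4)) − 14.695

19.2014 psi


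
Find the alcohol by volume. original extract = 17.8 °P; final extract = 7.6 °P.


SG = 259/(259 − P);  ABV = (OG − FG)·131.25
OG = 259/(259 − 17.8) = 1.0738
FG = 259/(259 − 7.6) = 1.0302
ABV = (1.0738 − 1.0302)·131.25

5.7182 % ABV


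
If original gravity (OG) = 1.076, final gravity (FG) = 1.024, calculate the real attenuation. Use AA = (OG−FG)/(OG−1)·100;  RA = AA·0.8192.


AA = (1.076 − 1.024)/(1.076 − 1)·100 = 68.4211
RA = 68.4211·0.8192

56.0505 %


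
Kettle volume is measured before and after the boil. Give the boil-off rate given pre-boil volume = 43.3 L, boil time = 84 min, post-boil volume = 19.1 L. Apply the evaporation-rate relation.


rate = (V_pre − V_post) / (t_min/60)
rate = (43.3 − 19.1) / (84/60)

17.2857 L/hr


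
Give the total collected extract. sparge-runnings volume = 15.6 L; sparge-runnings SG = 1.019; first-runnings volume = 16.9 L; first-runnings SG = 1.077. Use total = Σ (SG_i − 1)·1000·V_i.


first = (1.077 − 1)·1000·16.9 = 1301.3000
sparge = (1.019 − 1)·1000·15.6 = 296.4000
total = 1301.3000 + 296.4000

1597.7000 gravity·L


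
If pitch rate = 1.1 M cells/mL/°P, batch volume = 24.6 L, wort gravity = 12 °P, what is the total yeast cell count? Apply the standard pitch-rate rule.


cells (billions) = rate · V_L · °P
cells = 1.1 · 24.6 · 12

324.7200 billion cells


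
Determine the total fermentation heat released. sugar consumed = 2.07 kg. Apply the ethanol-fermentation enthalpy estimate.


Q = m_sugar · 590 kJ/kg
Q = 2.07 · 590

1221.3000 kJ


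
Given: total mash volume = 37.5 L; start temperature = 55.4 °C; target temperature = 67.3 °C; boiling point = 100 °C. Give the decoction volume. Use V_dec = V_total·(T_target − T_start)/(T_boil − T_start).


V_dec = 37.5·(67.3 − 55.4)/(100 − 55.4)

10.0056 L


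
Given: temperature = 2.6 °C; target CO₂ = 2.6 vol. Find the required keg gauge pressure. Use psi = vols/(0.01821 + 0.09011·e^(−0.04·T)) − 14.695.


psi = 2.6/(0.01821 + 0.09011·e^(−0.04·2.6)) − 14.695

11.4568 psi


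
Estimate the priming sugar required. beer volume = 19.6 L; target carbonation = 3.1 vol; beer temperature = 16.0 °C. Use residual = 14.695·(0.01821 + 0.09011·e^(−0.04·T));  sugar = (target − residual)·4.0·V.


residual = 14.695·(0.01821 + 0.09011·e^(−0.04·16.0)) = 0.9658
sugar = (3.1 − 0.9658)·4.0·19.6

167.3198 g


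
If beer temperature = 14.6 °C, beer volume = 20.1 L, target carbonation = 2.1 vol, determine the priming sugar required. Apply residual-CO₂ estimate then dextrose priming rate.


residual = 14.695·(0.01821 + 0.09011·e^(−0.04·T));  sugar = (target − residual)·4.0·V
residual = 14.695·(0.01821 + 0.09011·e^(−0.04·14.6)) = 1.0060
sugar = (2.1 − 1.0060)·4.0·20.1

87.9548 g


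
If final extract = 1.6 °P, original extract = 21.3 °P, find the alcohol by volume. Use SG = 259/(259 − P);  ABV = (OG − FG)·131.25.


OG = 259/(259 − 21.3) = 1.0896
FG = 259/(259 − 1.6) = 1.0062
ABV = (1.0896 − 1.0062)·131.25

10.9453 % ABV


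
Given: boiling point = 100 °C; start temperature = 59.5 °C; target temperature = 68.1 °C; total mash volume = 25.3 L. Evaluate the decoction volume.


V_dec = V_total·(T_target − T_start)/(T_boil − T_start)
V_dec = 25.3·(68.1 − 59.5)/(100 − 59.5)

5.3723 L


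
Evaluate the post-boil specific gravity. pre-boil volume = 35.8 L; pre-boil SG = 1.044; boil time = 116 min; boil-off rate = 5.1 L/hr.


V_post = V_pre − rate·(t/60);  SG_post = 1 + (SG_pre−1)·V_pre/V_post
V_post = 35.8 − 5.1·(116/60) = 25.9400
SG_post = 1 + (1.044 − 1)·35.8/25.9400

1.0607


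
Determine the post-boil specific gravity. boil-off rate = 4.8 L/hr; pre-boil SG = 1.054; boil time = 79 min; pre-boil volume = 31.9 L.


V_post = V_pre − rate·(t/60);  SG_post = 1 + (SG_pre−1)·V_pre/V_post
V_post = 31.9 − 4.8·(79/60) = 25.5800
SG_post = 1 + (1.054 − 1)·31.9/25.5800

1.0673


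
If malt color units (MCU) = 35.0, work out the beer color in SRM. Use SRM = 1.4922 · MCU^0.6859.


SRM = 1.4922 · 35.0^0.6859

17.0963 SRM


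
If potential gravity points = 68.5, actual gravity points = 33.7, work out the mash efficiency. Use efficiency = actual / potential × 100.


efficiency = 33.7 / 68.5 × 100

49.1971 %


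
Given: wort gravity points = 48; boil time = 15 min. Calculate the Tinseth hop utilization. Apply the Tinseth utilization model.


U = 1.65·0.000125^(GP/1000) · (1 − e^(−0.04·t))/4.15
bigness = 1.65·0.000125^(48/1000) = 1.0719
boil_factor = (1 − e^(−0.04·15))/4.15 = 0.1087
U = 1.0719 · 0.1087

0.1165


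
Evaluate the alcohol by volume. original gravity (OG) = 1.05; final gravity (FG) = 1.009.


ABV = (OG − FG) · 131.25
ABV = (1.05 − 1.009) · 131.25

5.3813 % ABV


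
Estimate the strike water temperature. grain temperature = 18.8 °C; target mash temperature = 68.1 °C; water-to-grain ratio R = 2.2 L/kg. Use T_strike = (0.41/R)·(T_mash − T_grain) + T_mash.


T_strike = (0.41/2.2)·(68.1 − 18.8) + 68.1

77.2877 °C


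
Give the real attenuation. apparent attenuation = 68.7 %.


RA = AA · 0.8192
RA = 68.7 · 0.8192

56.2790 %


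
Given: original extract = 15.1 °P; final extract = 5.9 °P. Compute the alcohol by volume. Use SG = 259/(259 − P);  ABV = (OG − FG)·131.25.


OG = 259/(259 − 15.1) = 1.0619
FG = 259/(259 − 5.9) = 1.0233
ABV = (1.0619 − 1.0233)·131.25

5.0662 % ABV


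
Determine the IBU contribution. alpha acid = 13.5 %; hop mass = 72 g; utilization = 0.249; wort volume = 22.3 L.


IBU = (α/100)·mass·U·1000 / V
IBU = (13.5/100)·72·0.249·1000 / 22.3

108.5327 IBU


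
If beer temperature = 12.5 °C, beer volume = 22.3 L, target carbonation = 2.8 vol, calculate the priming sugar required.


residual = 14.695·(0.01821 + 0.09011·e^(−0.04·T));  sugar = (target − residual)·4.0·V
residual = 14.695·(0.01821 + 0.09011·e^(−0.04·12.5)) = 1.0707
sugar = (2.8 − 1.0707)·4.0·22.3

154.2497 g


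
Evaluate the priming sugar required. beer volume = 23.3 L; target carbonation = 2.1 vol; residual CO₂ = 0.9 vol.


sugar = (target − residual)·4.0·V
sugar = (2.1 − 0.9)·4.0·23.3

111.8400 g


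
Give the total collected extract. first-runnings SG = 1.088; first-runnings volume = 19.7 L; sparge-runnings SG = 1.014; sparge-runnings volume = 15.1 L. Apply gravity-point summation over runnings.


total = Σ (SG_i − 1)·1000·V_i
first = (1.088 − 1)·1000·19.7 = 1733.6000
sparge = (1.014 − 1)·1000·15.1 = 211.4000
total = 1733.6000 + 211.4000

1945.0000 gravity·L


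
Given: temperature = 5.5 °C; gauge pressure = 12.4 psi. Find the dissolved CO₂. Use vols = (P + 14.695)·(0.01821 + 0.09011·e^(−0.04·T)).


vols = (12.4 + 14.695)·(0.01821 + 0.09011·e^(−0.04·5.5))

2.4528 volumes


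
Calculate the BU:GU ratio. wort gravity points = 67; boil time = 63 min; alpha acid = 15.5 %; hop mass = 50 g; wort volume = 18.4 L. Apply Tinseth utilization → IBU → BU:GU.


U = 1.65·0.000125^(GP/1000)·(1−e^(−0.04t))/4.15;  IBU = (α/100)·m·U·1000/V;  BU:GU = IBU/GP
U = 1.65·0.000125^(67/1000)·(1−e^(−0.04·63))/4.15 = 0.2002
IBU = (15.5/100)·50·0.2002·1000/18.4 = 84.3303
BU:GU = 84.3303/67

1.2587


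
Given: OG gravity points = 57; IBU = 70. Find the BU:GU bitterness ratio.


BU:GU = IBU / OG_points
BU:GU = 70 / 57

1.2281


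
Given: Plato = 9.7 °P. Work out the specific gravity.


SG = 259/(259 − P)
SG = 259/(259 − 9.7)

1.0389


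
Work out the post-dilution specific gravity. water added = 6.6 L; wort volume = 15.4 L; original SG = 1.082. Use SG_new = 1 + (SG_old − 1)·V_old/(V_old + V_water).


pts = (1.082 − 1)·1000·15.4/(15.4 + 6.6) = 57.4000
SG_new = 1 + 57.4000/1000

1.0574


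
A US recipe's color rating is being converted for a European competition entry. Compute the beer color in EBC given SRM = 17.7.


EBC = SRM · 1.97
EBC = 17.7 · 1.97

34.8690 EBC


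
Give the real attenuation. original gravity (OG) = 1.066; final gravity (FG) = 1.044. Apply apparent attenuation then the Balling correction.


AA = (OG−FG)/(OG−1)·100;  RA = AA·0.8192
AA = (1.066 − 1.044)/(1.066 − 1)·100 = 33.3333
RA = 33.3333·0.8192

27.3067 %


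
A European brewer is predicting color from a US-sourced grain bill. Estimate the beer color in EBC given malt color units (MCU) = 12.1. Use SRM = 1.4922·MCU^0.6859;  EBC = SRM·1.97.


SRM = 1.4922·12.1^0.6859 = 8.2511
EBC = 8.2511·1.97

16.2546 EBC


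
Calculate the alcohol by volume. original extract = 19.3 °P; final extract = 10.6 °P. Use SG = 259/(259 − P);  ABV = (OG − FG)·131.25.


OG = 259/(259 − 19.3) = 1.0805
FG = 259/(259 − 10.6) = 1.0427
ABV = (1.0805 − 1.0427)·131.25

4.9671 % ABV


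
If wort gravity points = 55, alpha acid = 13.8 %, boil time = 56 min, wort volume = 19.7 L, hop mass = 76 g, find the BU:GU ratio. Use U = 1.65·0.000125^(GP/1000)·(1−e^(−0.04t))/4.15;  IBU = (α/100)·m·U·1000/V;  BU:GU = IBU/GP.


U = 1.65·0.000125^(55/1000)·(1−e^(−0.04·56))/4.15 = 0.2167
IBU = (13.8/100)·76·0.2167·1000/19.7 = 115.3738
BU:GU = 115.3738/55

2.0977


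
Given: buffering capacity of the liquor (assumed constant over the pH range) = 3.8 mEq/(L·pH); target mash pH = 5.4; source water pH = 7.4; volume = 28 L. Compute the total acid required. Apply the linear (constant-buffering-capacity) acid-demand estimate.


acid = buffering capacity · (pH_source − pH_target) · V
acid = 3.8 · (7.4 − 5.4) · 28

212.8000 mEq


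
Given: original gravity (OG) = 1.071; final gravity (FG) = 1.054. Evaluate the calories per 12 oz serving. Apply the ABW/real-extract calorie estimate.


ABW = (OG−FG)·131.25·0.79/FG;  °P = 259 − 259/SG (for OG→OE and FG→AE);  RE = 0.1808·OE + 0.8192·AE;  Cal = (6.9·ABW + 4·(RE−0.1))·FG·3.55
ABW = (1.071 − 1.054)·131.25·0.79/1.054 = 1.6724
OE = 259 − 259/1.071 = 17.1699 °P
AE = 259 − 259/1.054 = 13.2694 °P
RE = 0.1808·17.1699 + 0.8192·13.2694 = 13.9747 °P
Cal = (6.9·1.6724 + 4·(13.9747−0.1))·1.054·3.55

250.8363 kcal


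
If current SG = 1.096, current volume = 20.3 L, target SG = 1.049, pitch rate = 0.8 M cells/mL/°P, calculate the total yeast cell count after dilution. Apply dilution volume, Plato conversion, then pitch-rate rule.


V_w = V·((SG_c−1)/(SG_t−1)−1);  °P = 259 − 259/SG_t;  cells = rate·(V+V_w)·°P
V_w = 20.3·((1.096−1)/(1.049−1)−1) = 19.4714
V_final = 20.3 + 19.4714 = 39.7714
°P = 259 − 259/1.049 = 12.0982
cells = 0.8·39.7714·12.0982

384.9298 billion cells


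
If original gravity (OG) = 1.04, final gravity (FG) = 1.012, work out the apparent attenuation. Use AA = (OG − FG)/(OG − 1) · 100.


AA = (1.04 − 1.012)/(1.04 − 1) · 100

70.0000 %


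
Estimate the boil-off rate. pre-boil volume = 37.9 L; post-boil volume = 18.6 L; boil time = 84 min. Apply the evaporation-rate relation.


rate = (V_pre − V_post) / (t_min/60)
rate = (37.9 − 18.6) / (84/60)

13.7857 L/hr


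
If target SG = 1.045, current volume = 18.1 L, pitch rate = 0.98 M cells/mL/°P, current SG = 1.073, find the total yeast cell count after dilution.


V_w = V·((SG_c−1)/(SG_t−1)−1);  °P = 259 − 259/SG_t;  cells = rate·(V+V_w)·°P
V_w = 18.1·((1.073−1)/(1.045−1)−1) = 11.2622
V_final = 18.1 + 11.2622 = 29.3622
°P = 259 − 259/1.045 = 11.1531
cells = 0.98·29.3622·11.1531

320.9305 billion cells


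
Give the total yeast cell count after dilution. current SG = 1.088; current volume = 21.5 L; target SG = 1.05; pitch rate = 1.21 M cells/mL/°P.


V_w = V·((SG_c−1)/(SG_t−1)−1);  °P = 259 − 259/SG_t;  cells = rate·(V+V_w)·°P
V_w = 21.5·((1.088−1)/(1.05−1)−1) = 16.3400
V_final = 21.5 + 16.3400 = 37.8400
°P = 259 − 259/1.05 = 12.3333
cells = 1.21·37.8400·12.3333

564.6989 billion cells


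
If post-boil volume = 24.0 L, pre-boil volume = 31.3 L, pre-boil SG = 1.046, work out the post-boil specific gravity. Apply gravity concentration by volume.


SG_post = 1 + (SG_pre − 1)·V_pre/V_post
pts_pre = (1.046 − 1)·1000 = 46.0000
pts_post = 46.0000·31.3/24.0 = 59.9917
SG_post = 1 + 59.9917/1000

1.0600


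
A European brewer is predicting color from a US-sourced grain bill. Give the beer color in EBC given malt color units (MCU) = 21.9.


SRM = 1.4922·MCU^0.6859;  EBC = SRM·1.97
SRM = 1.4922·21.9^0.6859 = 12.3947
EBC = 12.3947·1.97

24.4177 EBC


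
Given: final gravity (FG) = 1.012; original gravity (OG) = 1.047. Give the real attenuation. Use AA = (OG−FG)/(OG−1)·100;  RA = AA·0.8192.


AA = (1.047 − 1.012)/(1.047 − 1)·100 = 74.4681
RA = 74.4681·0.8192

61.0043 %


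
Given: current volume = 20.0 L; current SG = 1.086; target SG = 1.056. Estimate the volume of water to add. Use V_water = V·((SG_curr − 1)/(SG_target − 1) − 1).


V_water = 20.0·((1.086 − 1)/(1.056 − 1) − 1)

10.7143 L


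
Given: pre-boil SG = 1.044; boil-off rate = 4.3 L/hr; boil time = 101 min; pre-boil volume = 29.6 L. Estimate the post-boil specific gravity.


V_post = V_pre − rate·(t/60);  SG_post = 1 + (SG_pre−1)·V_pre/V_post
V_post = 29.6 − 4.3·(101/60) = 22.3617
SG_post = 1 + (1.044 − 1)·29.6/22.3617

1.0582


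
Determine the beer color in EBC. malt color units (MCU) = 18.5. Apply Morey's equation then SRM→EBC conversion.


SRM = 1.4922·MCU^0.6859;  EBC = SRM·1.97
SRM = 1.4922·18.5^0.6859 = 11.0403
EBC = 11.0403·1.97

21.7494 EBC


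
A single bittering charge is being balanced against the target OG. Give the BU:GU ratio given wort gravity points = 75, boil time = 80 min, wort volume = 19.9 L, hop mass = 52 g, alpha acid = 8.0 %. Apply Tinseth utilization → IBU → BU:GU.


U = 1.65·0.000125^(GP/1000)·(1−e^(−0.04t))/4.15;  IBU = (α/100)·m·U·1000/V;  BU:GU = IBU/GP
U = 1.65·0.000125^(75/1000)·(1−e^(−0.04·80))/4.15 = 0.1944
IBU = (8.0/100)·52·0.1944·1000/19.9 = 40.6322
BU:GU = 40.6322/75

0.5418


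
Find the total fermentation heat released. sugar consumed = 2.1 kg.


Q = m_sugar · 590 kJ/kg
Q = 2.1 · 590

1239.0000 kJ


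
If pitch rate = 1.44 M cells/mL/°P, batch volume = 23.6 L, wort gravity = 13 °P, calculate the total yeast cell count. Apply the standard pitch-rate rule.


cells (billions) = rate · V_L · °P
cells = 1.44 · 23.6 · 13

441.7920 billion cells


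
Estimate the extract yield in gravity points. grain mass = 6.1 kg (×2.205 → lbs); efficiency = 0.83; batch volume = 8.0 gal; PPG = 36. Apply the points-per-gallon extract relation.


points = lbs × PPG × eff / vol
lbs = 6.1 × 2.205 = 13.4505
points = 13.4505 × 36 × 0.83 / 8.0

50.2376 points


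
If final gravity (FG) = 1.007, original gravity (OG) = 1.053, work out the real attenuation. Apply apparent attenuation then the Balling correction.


AA = (OG−FG)/(OG−1)·100;  RA = AA·0.8192
AA = (1.053 − 1.007)/(1.053 − 1)·100 = 86.7925
RA = 86.7925·0.8192

71.1004 %


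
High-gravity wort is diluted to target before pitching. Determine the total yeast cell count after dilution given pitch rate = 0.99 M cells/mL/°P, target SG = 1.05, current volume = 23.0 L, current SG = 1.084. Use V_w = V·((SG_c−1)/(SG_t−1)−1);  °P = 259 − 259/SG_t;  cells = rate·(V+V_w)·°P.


V_w = 23.0·((1.084−1)/(1.05−1)−1) = 15.6400
V_final = 23.0 + 15.6400 = 38.6400
°P = 259 − 259/1.05 = 12.3333
cells = 0.99·38.6400·12.3333

471.7944 billion cells


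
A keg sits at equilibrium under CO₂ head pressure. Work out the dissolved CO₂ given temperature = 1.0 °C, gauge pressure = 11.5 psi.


vols = (P + 14.695)·(0.01821 + 0.09011·e^(−0.04·T))
vols = (11.5 + 14.695)·(0.01821 + 0.09011·e^(−0.04·1.0))

2.7449 volumes


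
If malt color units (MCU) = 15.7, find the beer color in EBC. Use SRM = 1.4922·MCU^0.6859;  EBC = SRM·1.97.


SRM = 1.4922·15.7^0.6859 = 9.8649
EBC = 9.8649·1.97

19.4339 EBC


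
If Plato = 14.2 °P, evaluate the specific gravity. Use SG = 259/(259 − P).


SG = 259/(259 − 14.2)

1.0580


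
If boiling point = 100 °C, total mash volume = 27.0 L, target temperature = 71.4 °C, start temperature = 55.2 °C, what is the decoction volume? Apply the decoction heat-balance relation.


V_dec = V_total·(T_target − T_start)/(T_boil − T_start)
V_dec = 27.0·(71.4 − 55.2)/(100 − 55.2)

9.7634 L


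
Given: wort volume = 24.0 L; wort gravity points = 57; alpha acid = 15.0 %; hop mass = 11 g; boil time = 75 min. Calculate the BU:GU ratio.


U = 1.65·0.000125^(GP/1000)·(1−e^(−0.04t))/4.15;  IBU = (α/100)·m·U·1000/V;  BU:GU = IBU/GP
U = 1.65·0.000125^(57/1000)·(1−e^(−0.04·75))/4.15 = 0.2264
IBU = (15.0/100)·11·0.2264·1000/24.0 = 15.5616
BU:GU = 15.5616/57

0.2730


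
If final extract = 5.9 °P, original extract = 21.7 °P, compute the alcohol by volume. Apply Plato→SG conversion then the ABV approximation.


SG = 259/(259 − P);  ABV = (OG − FG)·131.25
OG = 259/(259 − 21.7) = 1.0914
FG = 259/(259 − 5.9) = 1.0233
ABV = (1.0914 − 1.0233)·131.25

8.9427 % ABV


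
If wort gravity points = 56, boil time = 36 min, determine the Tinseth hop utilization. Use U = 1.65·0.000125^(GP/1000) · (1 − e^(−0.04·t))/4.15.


bigness = 1.65·0.000125^(56/1000) = 0.9975
boil_factor = (1 − e^(−0.04·36))/4.15 = 0.1839
U = 0.9975 · 0.1839

0.1834


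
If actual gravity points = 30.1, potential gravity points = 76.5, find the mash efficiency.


efficiency = actual / potential × 100
efficiency = 30.1 / 76.5 × 100

39.3464 %


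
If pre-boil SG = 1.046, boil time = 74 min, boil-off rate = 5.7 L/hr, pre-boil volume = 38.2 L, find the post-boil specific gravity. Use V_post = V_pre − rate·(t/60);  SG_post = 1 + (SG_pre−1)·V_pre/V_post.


V_post = 38.2 − 5.7·(74/60) = 31.1700
SG_post = 1 + (1.046 − 1)·38.2/31.1700

1.0564


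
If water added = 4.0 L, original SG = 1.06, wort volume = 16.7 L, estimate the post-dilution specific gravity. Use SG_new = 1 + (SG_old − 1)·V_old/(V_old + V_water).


pts = (1.06 − 1)·1000·16.7/(16.7 + 4.0) = 48.4058
SG_new = 1 + 48.4058/1000

1.0484


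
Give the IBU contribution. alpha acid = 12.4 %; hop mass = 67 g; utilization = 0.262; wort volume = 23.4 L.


IBU = (α/100)·mass·U·1000 / V
IBU = (12.4/100)·67·0.262·1000 / 23.4

93.0212 IBU


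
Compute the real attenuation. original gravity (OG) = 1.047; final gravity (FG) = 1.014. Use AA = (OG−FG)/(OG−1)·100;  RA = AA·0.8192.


AA = (1.047 − 1.014)/(1.047 − 1)·100 = 70.2128
RA = 70.2128·0.8192

57.5183 %


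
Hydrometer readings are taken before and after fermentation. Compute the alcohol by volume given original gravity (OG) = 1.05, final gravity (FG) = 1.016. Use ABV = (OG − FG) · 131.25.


ABV = (1.05 − 1.016) · 131.25

4.4625 % ABV


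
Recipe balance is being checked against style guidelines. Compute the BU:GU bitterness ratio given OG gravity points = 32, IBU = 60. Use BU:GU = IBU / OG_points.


BU:GU = 60 / 32

1.8750


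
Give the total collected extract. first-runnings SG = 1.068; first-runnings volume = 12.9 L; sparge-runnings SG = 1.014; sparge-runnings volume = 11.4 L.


total = Σ (SG_i − 1)·1000·V_i
first = (1.068 − 1)·1000·12.9 = 877.2000
sparge = (1.014 − 1)·1000·11.4 = 159.6000
total = 877.2000 + 159.6000

1036.8000 gravity·L


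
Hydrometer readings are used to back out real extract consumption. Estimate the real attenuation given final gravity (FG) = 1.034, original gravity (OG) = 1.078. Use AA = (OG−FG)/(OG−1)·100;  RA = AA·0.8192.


AA = (1.078 − 1.034)/(1.078 − 1)·100 = 56.4103
RA = 56.4103·0.8192

46.2113 %


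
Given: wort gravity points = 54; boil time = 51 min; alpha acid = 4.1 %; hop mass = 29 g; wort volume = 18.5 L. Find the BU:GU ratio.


U = 1.65·0.000125^(GP/1000)·(1−e^(−0.04t))/4.15;  IBU = (α/100)·m·U·1000/V;  BU:GU = IBU/GP
U = 1.65·0.000125^(54/1000)·(1−e^(−0.04·51))/4.15 = 0.2129
IBU = (4.1/100)·29·0.2129·1000/18.5 = 13.6831
BU:GU = 13.6831/54

0.2534


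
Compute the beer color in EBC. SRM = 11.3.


EBC = SRM · 1.97
EBC = 11.3 · 1.97

22.2610 EBC


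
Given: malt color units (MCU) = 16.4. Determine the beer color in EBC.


SRM = 1.4922·MCU^0.6859;  EBC = SRM·1.97
SRM = 1.4922·16.4^0.6859 = 10.1646
EBC = 10.1646·1.97

20.0242 EBC


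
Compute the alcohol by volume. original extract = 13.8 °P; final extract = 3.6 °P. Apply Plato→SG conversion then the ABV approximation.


SG = 259/(259 − P);  ABV = (OG − FG)·131.25
OG = 259/(259 − 13.8) = 1.0563
FG = 259/(259 − 3.6) = 1.0141
ABV = (1.0563 − 1.0141)·131.25

5.5368 % ABV


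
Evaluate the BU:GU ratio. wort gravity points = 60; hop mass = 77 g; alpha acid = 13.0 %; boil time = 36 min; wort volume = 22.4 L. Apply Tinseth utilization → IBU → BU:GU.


U = 1.65·0.000125^(GP/1000)·(1−e^(−0.04t))/4.15;  IBU = (α/100)·m·U·1000/V;  BU:GU = IBU/GP
U = 1.65·0.000125^(60/1000)·(1−e^(−0.04·36))/4.15 = 0.1769
IBU = (13.0/100)·77·0.1769·1000/22.4 = 79.0683
BU:GU = 79.0683/60

1.3178


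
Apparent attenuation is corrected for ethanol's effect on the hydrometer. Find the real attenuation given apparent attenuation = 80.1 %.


RA = AA · 0.8192
RA = 80.1 · 0.8192

65.6179 %


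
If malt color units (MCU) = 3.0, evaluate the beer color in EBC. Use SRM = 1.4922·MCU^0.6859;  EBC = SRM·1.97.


SRM = 1.4922·3.0^0.6859 = 3.1702
EBC = 3.1702·1.97

6.2453 EBC


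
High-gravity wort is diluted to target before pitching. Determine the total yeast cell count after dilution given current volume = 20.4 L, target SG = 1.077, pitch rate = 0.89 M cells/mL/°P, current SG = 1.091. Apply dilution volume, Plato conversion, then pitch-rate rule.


V_w = V·((SG_c−1)/(SG_t−1)−1);  °P = 259 − 259/SG_t;  cells = rate·(V+V_w)·°P
V_w = 20.4·((1.091−1)/(1.077−1)−1) = 3.7091
V_final = 20.4 + 3.7091 = 24.1091
°P = 259 − 259/1.077 = 18.5172
cells = 0.89·24.1091·18.5172

397.3248 billion cells


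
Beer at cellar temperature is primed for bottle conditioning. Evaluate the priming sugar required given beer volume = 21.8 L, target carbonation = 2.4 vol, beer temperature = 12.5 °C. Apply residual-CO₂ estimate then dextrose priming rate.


residual = 14.695·(0.01821 + 0.09011·e^(−0.04·T));  sugar = (target − residual)·4.0·V
residual = 14.695·(0.01821 + 0.09011·e^(−0.04·12.5)) = 1.0707
sugar = (2.4 − 1.0707)·4.0·21.8

115.9112 g


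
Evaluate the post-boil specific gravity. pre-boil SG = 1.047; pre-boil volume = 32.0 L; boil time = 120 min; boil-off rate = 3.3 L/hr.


V_post = V_pre − rate·(t/60);  SG_post = 1 + (SG_pre−1)·V_pre/V_post
V_post = 32.0 − 3.3·(120/60) = 25.4000
SG_post = 1 + (1.047 − 1)·32.0/25.4000

1.0592


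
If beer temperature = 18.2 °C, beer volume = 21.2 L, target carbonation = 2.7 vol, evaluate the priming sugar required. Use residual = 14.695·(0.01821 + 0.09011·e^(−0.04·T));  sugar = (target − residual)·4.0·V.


residual = 14.695·(0.01821 + 0.09011·e^(−0.04·18.2)) = 0.9070
sugar = (2.7 − 0.9070)·4.0·21.2

152.0463 g


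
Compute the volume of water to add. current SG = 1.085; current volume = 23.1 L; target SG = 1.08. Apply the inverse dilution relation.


V_water = V·((SG_curr − 1)/(SG_target − 1) − 1)
V_water = 23.1·((1.085 − 1)/(1.08 − 1) − 1)

1.4437 L


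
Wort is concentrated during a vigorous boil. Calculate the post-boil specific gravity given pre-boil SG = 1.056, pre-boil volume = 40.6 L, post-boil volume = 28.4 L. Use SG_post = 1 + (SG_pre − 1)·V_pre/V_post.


pts_pre = (1.056 − 1)·1000 = 56.0000
pts_post = 56.0000·40.6/28.4 = 80.0563
SG_post = 1 + 80.0563/1000

1.0801


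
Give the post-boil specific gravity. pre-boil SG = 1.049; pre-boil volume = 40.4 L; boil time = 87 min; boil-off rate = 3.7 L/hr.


V_post = V_pre − rate·(t/60);  SG_post = 1 + (SG_pre−1)·V_pre/V_post
V_post = 40.4 − 3.7·(87/60) = 35.0350
SG_post = 1 + (1.049 − 1)·40.4/35.0350

1.0565


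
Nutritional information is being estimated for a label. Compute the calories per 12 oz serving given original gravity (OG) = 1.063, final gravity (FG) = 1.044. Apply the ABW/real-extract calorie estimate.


ABW = (OG−FG)·131.25·0.79/FG;  °P = 259 − 259/SG (for OG→OE and FG→AE);  RE = 0.1808·OE + 0.8192·AE;  Cal = (6.9·ABW + 4·(RE−0.1))·FG·3.55
ABW = (1.063 − 1.044)·131.25·0.79/1.044 = 1.8870
OE = 259 − 259/1.063 = 15.3500 °P
AE = 259 − 259/1.044 = 10.9157 °P
RE = 0.1808·15.3500 + 0.8192·10.9157 = 11.7174 °P
Cal = (6.9·1.8870 + 4·(11.7174−0.1))·1.044·3.55

220.4826 kcal


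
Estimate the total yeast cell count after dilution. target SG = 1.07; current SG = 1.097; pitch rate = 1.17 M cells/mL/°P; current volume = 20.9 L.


V_w = V·((SG_c−1)/(SG_t−1)−1);  °P = 259 − 259/SG_t;  cells = rate·(V+V_w)·°P
V_w = 20.9·((1.097−1)/(1.07−1)−1) = 8.0614
V_final = 20.9 + 8.0614 = 28.9614
°P = 259 − 259/1.07 = 16.9439
cells = 1.17·28.9614·16.9439

574.1427 billion cells


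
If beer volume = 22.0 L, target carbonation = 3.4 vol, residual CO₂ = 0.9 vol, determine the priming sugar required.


sugar = (target − residual)·4.0·V
sugar = (3.4 − 0.9)·4.0·22.0

220.0000 g


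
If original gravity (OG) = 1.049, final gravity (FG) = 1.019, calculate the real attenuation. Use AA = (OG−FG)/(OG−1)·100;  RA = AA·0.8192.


AA = (1.049 − 1.019)/(1.049 − 1)·100 = 61.2245
RA = 61.2245·0.8192

50.1551 %


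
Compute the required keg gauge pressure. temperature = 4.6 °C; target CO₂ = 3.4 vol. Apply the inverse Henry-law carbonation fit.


psi = vols/(0.01821 + 0.09011·e^(−0.04·T)) − 14.695
psi = 3.4/(0.01821 + 0.09011·e^(−0.04·4.6)) − 14.695

21.7952 psi


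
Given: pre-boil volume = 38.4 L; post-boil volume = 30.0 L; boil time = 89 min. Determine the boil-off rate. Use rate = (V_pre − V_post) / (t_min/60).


rate = (38.4 − 30.0) / (89/60)

5.6629 L/hr


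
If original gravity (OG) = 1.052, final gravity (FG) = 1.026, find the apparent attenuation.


AA = (OG − FG)/(OG − 1) · 100
AA = (1.052 − 1.026)/(1.052 − 1) · 100

50.0000 %


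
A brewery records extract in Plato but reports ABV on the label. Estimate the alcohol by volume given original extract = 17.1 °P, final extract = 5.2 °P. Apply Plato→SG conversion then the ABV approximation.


SG = 259/(259 − P);  ABV = (OG − FG)·131.25
OG = 259/(259 − 17.1) = 1.0707
FG = 259/(259 − 5.2) = 1.0205
ABV = (1.0707 − 1.0205)·131.25

6.5890 % ABV


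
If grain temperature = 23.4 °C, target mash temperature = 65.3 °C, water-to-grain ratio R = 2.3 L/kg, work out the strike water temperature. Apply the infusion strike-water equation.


T_strike = (0.41/R)·(T_mash − T_grain) + T_mash
T_strike = (0.41/2.3)·(65.3 − 23.4) + 65.3

72.7691 °C


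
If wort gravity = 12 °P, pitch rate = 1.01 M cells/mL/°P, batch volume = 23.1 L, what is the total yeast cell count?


cells (billions) = rate · V_L · °P
cells = 1.01 · 23.1 · 12

279.9720 billion cells


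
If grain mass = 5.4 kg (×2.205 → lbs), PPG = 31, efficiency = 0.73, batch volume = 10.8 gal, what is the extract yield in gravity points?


points = lbs × PPG × eff / vol
lbs = 5.4 × 2.205 = 11.9070
points = 11.9070 × 31 × 0.73 / 10.8

24.9496 points


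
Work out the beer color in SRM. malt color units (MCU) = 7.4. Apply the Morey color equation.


SRM = 1.4922 · MCU^0.6859
SRM = 1.4922 · 7.4^0.6859

5.8889 SRM


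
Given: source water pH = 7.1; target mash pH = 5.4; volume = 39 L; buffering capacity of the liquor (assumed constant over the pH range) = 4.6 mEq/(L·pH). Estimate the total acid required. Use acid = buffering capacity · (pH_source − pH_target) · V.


acid = 4.6 · (7.1 − 5.4) · 39

304.9800 mEq


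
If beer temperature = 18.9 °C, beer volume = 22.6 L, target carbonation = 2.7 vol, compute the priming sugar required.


residual = 14.695·(0.01821 + 0.09011·e^(−0.04·T));  sugar = (target − residual)·4.0·V
residual = 14.695·(0.01821 + 0.09011·e^(−0.04·18.9)) = 0.8893
sugar = (2.7 − 0.8893)·4.0·22.6

163.6831 g


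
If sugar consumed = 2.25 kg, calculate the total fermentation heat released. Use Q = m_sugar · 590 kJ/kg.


Q = 2.25 · 590

1327.5000 kJ


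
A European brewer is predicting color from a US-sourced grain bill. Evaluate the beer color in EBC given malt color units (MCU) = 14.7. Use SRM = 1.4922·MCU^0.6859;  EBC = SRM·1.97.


SRM = 1.4922·14.7^0.6859 = 9.4295
EBC = 9.4295·1.97

18.5762 EBC


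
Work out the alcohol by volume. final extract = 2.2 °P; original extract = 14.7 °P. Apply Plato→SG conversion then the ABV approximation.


SG = 259/(259 − P);  ABV = (OG − FG)·131.25
OG = 259/(259 − 14.7) = 1.0602
FG = 259/(259 − 2.2) = 1.0086
ABV = (1.0602 − 1.0086)·131.25

6.7731 % ABV


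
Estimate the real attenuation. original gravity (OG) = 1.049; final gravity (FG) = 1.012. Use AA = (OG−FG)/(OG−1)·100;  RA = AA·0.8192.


AA = (1.049 − 1.012)/(1.049 − 1)·100 = 75.5102
RA = 75.5102·0.8192

61.8580 %


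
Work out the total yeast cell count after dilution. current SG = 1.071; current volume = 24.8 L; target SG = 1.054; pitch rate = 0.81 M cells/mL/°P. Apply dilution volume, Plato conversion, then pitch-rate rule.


V_w = V·((SG_c−1)/(SG_t−1)−1);  °P = 259 − 259/SG_t;  cells = rate·(V+V_w)·°P
V_w = 24.8·((1.071−1)/(1.054−1)−1) = 7.8074
V_final = 24.8 + 7.8074 = 32.6074
°P = 259 − 259/1.054 = 13.2694
cells = 0.81·32.6074·13.2694

350.4727 billion cells


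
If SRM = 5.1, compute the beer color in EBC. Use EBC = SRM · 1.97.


EBC = 5.1 · 1.97

10.0470 EBC


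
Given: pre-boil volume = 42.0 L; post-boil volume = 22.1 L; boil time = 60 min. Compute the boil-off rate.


rate = (V_pre − V_post) / (t_min/60)
rate = (42.0 − 22.1) / (60/60)

19.9000 L/hr


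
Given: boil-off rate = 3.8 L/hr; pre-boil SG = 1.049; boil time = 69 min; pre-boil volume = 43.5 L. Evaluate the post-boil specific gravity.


V_post = V_pre − rate·(t/60);  SG_post = 1 + (SG_pre−1)·V_pre/V_post
V_post = 43.5 − 3.8·(69/60) = 39.1300
SG_post = 1 + (1.049 − 1)·43.5/39.1300

1.0545


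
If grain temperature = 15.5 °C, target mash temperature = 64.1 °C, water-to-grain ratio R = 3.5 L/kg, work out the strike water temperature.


T_strike = (0.41/R)·(T_mash − T_grain) + T_mash
T_strike = (0.41/3.5)·(64.1 − 15.5) + 64.1

69.7931 °C


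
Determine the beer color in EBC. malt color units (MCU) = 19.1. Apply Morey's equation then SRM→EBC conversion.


SRM = 1.4922·MCU^0.6859;  EBC = SRM·1.97
SRM = 1.4922·19.1^0.6859 = 11.2846
EBC = 11.2846·1.97

22.2307 EBC


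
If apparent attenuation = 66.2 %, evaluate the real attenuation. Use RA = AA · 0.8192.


RA = 66.2 · 0.8192

54.2310 %


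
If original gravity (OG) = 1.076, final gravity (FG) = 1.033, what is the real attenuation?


AA = (OG−FG)/(OG−1)·100;  RA = AA·0.8192
AA = (1.076 − 1.033)/(1.076 − 1)·100 = 56.5789
RA = 56.5789·0.8192

46.3495 %


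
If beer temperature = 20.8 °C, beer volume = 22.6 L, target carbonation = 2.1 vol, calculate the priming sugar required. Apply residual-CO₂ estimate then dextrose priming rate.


residual = 14.695·(0.01821 + 0.09011·e^(−0.04·T));  sugar = (target − residual)·4.0·V
residual = 14.695·(0.01821 + 0.09011·e^(−0.04·20.8)) = 0.8438
sugar = (2.1 − 0.8438)·4.0·22.6

113.5565 g


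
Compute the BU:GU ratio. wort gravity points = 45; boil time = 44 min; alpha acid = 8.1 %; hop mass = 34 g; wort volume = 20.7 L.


U = 1.65·0.000125^(GP/1000)·(1−e^(−0.04t))/4.15;  IBU = (α/100)·m·U·1000/V;  BU:GU = IBU/GP
U = 1.65·0.000125^(45/1000)·(1−e^(−0.04·44))/4.15 = 0.2197
IBU = (8.1/100)·34·0.2197·1000/20.7 = 29.2279
BU:GU = 29.2279/45

0.6495


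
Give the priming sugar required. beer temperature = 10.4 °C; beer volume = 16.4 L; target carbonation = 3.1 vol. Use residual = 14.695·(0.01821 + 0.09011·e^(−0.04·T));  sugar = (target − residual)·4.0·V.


residual = 14.695·(0.01821 + 0.09011·e^(−0.04·10.4)) = 1.1411
sugar = (3.1 − 1.1411)·4.0·16.4

128.5024 g


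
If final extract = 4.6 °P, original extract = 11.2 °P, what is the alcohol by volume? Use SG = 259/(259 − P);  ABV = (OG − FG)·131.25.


OG = 259/(259 − 11.2) = 1.0452
FG = 259/(259 − 4.6) = 1.0181
ABV = (1.0452 − 1.0181)·131.25

3.5590 % ABV


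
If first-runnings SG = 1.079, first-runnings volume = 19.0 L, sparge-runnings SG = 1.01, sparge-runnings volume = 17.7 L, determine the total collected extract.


total = Σ (SG_i − 1)·1000·V_i
first = (1.079 − 1)·1000·19.0 = 1501.0000
sparge = (1.01 − 1)·1000·17.7 = 177.0000
total = 1501.0000 + 177.0000

1678.0000 gravity·L


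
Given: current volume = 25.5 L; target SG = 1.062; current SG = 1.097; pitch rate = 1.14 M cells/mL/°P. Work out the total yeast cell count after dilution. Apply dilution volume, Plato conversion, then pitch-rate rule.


V_w = V·((SG_c−1)/(SG_t−1)−1);  °P = 259 − 259/SG_t;  cells = rate·(V+V_w)·°P
V_w = 25.5·((1.097−1)/(1.062−1)−1) = 14.3952
V_final = 25.5 + 14.3952 = 39.8952
°P = 259 − 259/1.062 = 15.1205
cells = 1.14·39.8952·15.1205

687.6889 billion cells


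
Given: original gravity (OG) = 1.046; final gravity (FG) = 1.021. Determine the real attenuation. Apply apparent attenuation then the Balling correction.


AA = (OG−FG)/(OG−1)·100;  RA = AA·0.8192
AA = (1.046 − 1.021)/(1.046 − 1)·100 = 54.3478
RA = 54.3478·0.8192

44.5217 %
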